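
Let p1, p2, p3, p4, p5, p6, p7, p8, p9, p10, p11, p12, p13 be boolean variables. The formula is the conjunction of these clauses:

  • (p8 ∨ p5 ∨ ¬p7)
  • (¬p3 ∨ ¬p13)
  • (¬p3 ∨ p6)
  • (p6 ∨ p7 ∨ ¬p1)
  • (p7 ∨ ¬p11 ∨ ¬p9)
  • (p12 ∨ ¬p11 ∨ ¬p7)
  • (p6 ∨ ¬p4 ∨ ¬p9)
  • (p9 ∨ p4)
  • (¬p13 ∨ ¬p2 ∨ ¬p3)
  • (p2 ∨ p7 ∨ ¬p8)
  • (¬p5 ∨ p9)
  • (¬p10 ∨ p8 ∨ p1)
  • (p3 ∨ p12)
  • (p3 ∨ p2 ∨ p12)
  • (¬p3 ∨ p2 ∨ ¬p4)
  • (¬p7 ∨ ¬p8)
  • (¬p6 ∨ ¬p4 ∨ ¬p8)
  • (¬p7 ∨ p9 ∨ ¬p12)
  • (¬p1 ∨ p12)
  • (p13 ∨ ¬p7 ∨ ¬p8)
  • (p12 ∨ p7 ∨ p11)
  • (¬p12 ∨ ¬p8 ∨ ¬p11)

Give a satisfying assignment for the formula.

p1=False, p2=True, p3=False, p4=True, p5=False, p6=False, p7=False, p8=False, p9=False, p10=False, p11=False, p12=True, p13=True

p10 occurs only negated in the remaining clauses — set p10 = False.
Try p1 = False.
For the remaining variables, p2 = True, p3 = False, p4 = True, p5 = False, p6 = False, p7 = False, p8 = False, p9 = False, p11 = False, p12 = True, p13 = True works.
Every clause has at least one true literal under this assignment.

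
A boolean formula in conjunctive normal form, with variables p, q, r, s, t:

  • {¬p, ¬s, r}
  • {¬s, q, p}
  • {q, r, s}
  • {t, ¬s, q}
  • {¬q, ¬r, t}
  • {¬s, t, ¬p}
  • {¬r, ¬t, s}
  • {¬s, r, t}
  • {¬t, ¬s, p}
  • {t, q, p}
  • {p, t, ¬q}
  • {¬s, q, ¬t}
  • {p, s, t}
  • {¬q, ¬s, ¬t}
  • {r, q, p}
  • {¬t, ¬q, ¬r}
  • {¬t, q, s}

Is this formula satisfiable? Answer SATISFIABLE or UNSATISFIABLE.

Try p = False.
Try q = True.
  then t is forced to True.
  then s is forced to False.
  then r is forced to False.
So p=0, q=1, r=0, s=0, t=1 is a satisfying assignment.

SATISFIABLE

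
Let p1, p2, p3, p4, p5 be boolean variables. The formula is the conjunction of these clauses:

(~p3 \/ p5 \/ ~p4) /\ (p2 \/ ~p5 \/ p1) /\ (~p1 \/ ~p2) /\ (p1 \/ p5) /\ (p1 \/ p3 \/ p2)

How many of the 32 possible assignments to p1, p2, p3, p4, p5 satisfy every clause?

11

Split on p1, then p2.
  p1=T, p2=T: a clause becomes empty — 0.
  p1=T, p2=F: 7 of the 8 assignments to (p3,p4,p5) work.
  p1=F, p2=T: remaining (p3,p4,p5) ∈ {(F,F,T); (F,T,T); (T,F,T); (T,T,T)} — 4.
  p1=F, p2=F: a clause becomes empty — 0.
Total: 0 + 7 + 4 + 0 = 11.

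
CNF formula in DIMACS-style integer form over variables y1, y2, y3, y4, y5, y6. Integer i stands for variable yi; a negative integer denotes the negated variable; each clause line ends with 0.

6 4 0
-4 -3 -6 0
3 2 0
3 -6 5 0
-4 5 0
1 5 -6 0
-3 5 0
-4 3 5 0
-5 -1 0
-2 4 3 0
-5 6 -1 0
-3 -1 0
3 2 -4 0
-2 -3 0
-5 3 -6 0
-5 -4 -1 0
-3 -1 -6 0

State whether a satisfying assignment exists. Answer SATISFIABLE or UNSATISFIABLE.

Set y1 = False and propagate.
Try y2 = False.
  then y3 is forced to True.
  then y5 is forced to True.
Try y4 = False.
  then y6 is forced to True.
So y1=0, y2=0, y3=1, y4=0, y5=1, y6=1 is a satisfying assignment.

SATISFIABLE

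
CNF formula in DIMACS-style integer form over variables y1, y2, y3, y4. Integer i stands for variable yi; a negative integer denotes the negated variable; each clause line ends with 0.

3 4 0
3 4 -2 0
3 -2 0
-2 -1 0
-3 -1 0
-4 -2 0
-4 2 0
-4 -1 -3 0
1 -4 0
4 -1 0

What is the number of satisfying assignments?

The models are:
  y1=0 y2=0 y3=1 y4=0
  y1=0 y2=1 y3=1 y4=0
That's 2 in total.

2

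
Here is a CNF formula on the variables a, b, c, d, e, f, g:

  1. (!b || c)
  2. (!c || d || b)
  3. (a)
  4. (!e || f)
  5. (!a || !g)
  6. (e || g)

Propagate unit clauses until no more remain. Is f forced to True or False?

True

Unit clause (a) sets a = True.
From (!a || !g) and a = True: g = False.
From (e || g) and g = False: e = True.
(!e || f) with e = True leaves only f, so f = True.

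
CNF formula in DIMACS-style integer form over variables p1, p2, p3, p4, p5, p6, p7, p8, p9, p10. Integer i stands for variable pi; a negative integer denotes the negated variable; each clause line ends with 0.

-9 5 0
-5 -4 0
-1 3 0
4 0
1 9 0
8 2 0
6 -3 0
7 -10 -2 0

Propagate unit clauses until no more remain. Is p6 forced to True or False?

True

(p4) is a unit clause: p4 = True.
From (!p4 || !p5) and p4 = True: p5 = False.
(p5 || !p9) with p5 = False leaves only !p9, so p9 = False.
From (p9 || p1) and p9 = False: p1 = True.
In (!p1 || p3), !p1 is now false; p3 must hold, so p3 = True.
In (!p3 || p6), !p3 is now false; p6 must hold, so p6 = True.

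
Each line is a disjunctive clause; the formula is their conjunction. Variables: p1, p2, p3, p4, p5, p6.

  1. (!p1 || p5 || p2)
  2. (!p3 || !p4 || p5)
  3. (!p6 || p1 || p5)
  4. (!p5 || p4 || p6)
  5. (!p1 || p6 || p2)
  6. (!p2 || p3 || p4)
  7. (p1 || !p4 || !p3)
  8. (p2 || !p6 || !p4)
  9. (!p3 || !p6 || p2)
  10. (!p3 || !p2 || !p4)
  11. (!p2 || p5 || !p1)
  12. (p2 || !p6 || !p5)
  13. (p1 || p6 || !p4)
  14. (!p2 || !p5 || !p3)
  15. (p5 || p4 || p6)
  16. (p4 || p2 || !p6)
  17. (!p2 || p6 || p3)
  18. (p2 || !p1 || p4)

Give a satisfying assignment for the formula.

p1=True, p2=True, p3=False, p4=True, p5=True, p6=True

Check each clause:
  1. (!p1 || p5 || p2) — p2 is true.
  2. (!p3 || !p4 || p5) — !p3 is true.
  3. (!p6 || p5 || p1) — p1 is true.
  4. (!p5 || p6 || p4) — p4 is true.
  5. (p6 || !p1 || p2) — p2 is true.
  6. (p3 || !p2 || p4) — p4 is true.
  7. (!p3 || !p4 || p1) — p1 is true.
  8. (!p6 || p2 || !p4) — p2 is true.
  9. (p2 || !p3 || !p6) — p2 is true.
  10. (!p2 || !p4 || !p3) — !p3 is true.
  11. (!p1 || !p2 || p5) — p5 is true.
  12. (!p5 || p2 || !p6) — p2 is true.
  13. (p1 || p6 || !p4) — p1 is true.
  14. (!p2 || !p5 || !p3) — !p3 is true.
  15. (p6 || p5 || p4) — p4 is true.
  16. (!p6 || p2 || p4) — p2 is true.
  17. (!p2 || p6 || p3) — p6 is true.
  18. (p4 || !p1 || p2) — p2 is true.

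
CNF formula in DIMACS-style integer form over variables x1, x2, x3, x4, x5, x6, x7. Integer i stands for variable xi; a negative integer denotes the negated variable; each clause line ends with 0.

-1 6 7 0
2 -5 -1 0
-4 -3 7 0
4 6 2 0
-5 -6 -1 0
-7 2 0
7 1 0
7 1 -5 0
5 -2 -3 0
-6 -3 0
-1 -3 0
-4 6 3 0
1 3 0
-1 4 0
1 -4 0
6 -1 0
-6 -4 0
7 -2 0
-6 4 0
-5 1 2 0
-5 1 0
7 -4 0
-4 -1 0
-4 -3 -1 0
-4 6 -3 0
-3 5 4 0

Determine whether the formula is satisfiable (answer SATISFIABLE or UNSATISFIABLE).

x1 = True:
  propagation gives x3=False, x4=True; an empty clause results — contradiction.
x1 = False:
  propagation gives x7=True, x2=True, x3=True, x5=True; an empty clause results — contradiction.
Every branch closes, so no satisfying assignment exists.

UNSATISFIABLE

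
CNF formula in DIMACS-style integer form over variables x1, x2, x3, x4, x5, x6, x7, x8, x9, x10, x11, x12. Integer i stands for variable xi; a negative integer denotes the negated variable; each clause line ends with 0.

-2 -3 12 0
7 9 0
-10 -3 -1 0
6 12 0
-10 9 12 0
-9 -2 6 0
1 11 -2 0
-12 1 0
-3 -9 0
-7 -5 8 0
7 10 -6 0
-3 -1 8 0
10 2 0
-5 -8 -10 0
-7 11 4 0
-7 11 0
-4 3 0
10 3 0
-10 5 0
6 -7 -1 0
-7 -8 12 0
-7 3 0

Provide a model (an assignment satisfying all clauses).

Pure literal: x11 appears only positively; assign x11 = True.
Try x1 = True.
For the remaining variables, x2 = True, x3 = True, x4 = False, x5 = True, x6 = True, x7 = True, x8 = True, x9 = False, x10 = False, x12 = True works.

x1 = True, x2 = True, x3 = True, x4 = False, x5 = True, x6 = True, x7 = True, x8 = True, x9 = False, x10 = False, x11 = True, x12 = True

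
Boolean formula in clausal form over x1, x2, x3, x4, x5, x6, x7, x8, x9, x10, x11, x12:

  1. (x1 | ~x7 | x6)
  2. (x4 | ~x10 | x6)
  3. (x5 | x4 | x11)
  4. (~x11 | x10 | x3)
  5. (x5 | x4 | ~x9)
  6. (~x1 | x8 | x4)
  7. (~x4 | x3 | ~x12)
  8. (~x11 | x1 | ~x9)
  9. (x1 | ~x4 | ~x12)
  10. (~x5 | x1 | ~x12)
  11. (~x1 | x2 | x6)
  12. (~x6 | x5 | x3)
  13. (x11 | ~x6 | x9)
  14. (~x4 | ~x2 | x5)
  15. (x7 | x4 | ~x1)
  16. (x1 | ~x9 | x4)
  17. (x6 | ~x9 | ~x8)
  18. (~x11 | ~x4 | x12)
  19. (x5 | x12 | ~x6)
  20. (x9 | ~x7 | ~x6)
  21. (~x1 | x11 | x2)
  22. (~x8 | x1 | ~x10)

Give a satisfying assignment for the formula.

x3 occurs only positively in the remaining clauses — set x3 = True.
Set x1 = False and propagate.
The remaining clauses are satisfied by x2 = False, x4 = False, x5 = True, x6 = True, x7 = False, x8 = True, x9 = False, x10 = False, x11 = True, x12 = False.

x1=False, x2=False, x3=True, x4=False, x5=True, x6=True, x7=False, x8=True, x9=False, x10=False, x11=True, x12=False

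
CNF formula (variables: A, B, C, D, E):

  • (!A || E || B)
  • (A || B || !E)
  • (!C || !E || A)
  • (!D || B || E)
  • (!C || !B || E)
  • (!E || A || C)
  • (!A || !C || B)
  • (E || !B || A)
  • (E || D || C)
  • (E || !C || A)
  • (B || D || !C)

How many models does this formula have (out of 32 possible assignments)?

Split on E, then A.
  E=T, A=T: D free; 3 ways for (B,C) × 2^1 = 6.
  E=T, A=F: a clause becomes empty — 0.
  E=F, A=T: remaining (B,C,D) ∈ {(T,F,T)} — 1.
  E=F, A=F: a clause becomes empty — 0.
Total: 6 + 0 + 1 + 0 = 7.

7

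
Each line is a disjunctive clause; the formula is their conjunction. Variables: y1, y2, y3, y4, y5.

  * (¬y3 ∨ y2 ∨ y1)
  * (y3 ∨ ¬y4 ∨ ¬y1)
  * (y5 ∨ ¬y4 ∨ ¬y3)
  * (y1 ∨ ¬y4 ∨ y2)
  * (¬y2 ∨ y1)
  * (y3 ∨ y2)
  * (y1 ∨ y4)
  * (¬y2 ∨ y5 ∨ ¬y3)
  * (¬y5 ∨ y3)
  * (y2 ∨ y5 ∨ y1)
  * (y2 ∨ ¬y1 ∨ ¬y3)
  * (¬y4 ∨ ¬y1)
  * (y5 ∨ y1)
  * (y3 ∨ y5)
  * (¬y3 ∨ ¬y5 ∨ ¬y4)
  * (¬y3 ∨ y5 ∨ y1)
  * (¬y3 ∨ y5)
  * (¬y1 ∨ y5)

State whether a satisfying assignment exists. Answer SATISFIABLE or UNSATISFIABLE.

SATISFIABLE

Branch on y1: take y1 = True.
  then y4 is forced to False.
  then y5 is forced to True.
  then y3 is forced to True.
  then y2 is forced to True.
So y1=T, y2=T, y3=T, y4=F, y5=T is a satisfying assignment.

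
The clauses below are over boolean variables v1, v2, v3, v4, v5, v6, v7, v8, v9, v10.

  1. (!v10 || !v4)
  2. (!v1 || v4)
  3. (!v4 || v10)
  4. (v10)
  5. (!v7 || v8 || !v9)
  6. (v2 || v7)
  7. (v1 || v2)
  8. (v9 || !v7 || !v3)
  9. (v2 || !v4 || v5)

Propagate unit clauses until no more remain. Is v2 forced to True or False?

(v10) is a unit clause: v10 = True.
In (!v4 || !v10), !v10 is now false; !v4 must hold, so v4 = False.
From (v4 || !v1) and v4 = False: v1 = False.
(v2 || v1) with v1 = False leaves only v2, so v2 = True.

True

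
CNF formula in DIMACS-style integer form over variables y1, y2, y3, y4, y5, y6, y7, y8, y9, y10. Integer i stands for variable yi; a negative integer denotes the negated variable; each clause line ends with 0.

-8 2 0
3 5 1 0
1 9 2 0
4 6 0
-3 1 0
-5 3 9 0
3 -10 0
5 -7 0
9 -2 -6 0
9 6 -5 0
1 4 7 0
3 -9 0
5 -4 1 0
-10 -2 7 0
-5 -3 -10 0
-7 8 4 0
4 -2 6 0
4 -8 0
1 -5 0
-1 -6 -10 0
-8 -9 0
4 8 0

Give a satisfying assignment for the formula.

y1=True, y2=False, y3=True, y4=True, y5=True, y6=False, y7=False, y8=False, y9=True, y10=False

Check each clause:
  1. (NOT y8 OR y2) — NOT y8 is true.
  2. (y3 OR y1 OR y5) — y1 is true.
  3. (y2 OR y9 OR y1) — y1 is true.
  4. (y6 OR y4) — y4 is true.
  5. (NOT y3 OR y1) — y1 is true.
  6. (y9 OR y3 OR NOT y5) — y9 is true.
  7. (NOT y10 OR y3) — y3 is true.
  8. (NOT y7 OR y5) — NOT y7 is true.
  9. (NOT y2 OR NOT y6 OR y9) — y9 is true.
  10. (y6 OR NOT y5 OR y9) — y9 is true.
  11. (y1 OR y4 OR y7) — y1 is true.
  12. (NOT y9 OR y3) — y3 is true.
  13. (y5 OR NOT y4 OR y1) — y1 is true.
  14. (NOT y2 OR y7 OR NOT y10) — NOT y2 is true.
  15. (NOT y5 OR NOT y10 OR NOT y3) — NOT y10 is true.
  16. (NOT y7 OR y8 OR y4) — NOT y7 is true.
  17. (y6 OR y4 OR NOT y2) — y4 is true.
  18. (NOT y8 OR y4) — NOT y8 is true.
  19. (NOT y5 OR y1) — y1 is true.
  20. (NOT y1 OR NOT y6 OR NOT y10) — NOT y6 is true.
  21. (NOT y9 OR NOT y8) — NOT y8 is true.
  22. (y8 OR y4) — y4 is true.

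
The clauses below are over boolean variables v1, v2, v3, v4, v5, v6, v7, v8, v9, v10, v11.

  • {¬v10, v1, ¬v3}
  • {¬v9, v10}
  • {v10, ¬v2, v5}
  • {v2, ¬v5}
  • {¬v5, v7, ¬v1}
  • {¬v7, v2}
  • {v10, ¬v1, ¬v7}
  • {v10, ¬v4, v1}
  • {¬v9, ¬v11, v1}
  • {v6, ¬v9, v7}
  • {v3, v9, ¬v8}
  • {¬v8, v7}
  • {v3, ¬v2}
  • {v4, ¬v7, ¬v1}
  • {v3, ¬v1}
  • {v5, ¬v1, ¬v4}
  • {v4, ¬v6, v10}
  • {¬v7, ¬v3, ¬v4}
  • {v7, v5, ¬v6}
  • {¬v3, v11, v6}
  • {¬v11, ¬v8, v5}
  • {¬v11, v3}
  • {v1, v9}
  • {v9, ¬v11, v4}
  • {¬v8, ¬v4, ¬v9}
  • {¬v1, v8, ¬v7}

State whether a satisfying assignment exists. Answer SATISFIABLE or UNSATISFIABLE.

v1 = True:
  v7 = True:
    propagation gives v2=True, v10=True, v4=True; an empty clause results — contradiction.
  v7 = False:
    propagation gives v5=False, v8=False, v4=False, v6=False; an empty clause results — contradiction.
v1 = False:
  propagation gives v9=True, v10=True, v3=False, v11=False; an empty clause results — contradiction.
Every branch closes, so no satisfying assignment exists.

UNSATISFIABLE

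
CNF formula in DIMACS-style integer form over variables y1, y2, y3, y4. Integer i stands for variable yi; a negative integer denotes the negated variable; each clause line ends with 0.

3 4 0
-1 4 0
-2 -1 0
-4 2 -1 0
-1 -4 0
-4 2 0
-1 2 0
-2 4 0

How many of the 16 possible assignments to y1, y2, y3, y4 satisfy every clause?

3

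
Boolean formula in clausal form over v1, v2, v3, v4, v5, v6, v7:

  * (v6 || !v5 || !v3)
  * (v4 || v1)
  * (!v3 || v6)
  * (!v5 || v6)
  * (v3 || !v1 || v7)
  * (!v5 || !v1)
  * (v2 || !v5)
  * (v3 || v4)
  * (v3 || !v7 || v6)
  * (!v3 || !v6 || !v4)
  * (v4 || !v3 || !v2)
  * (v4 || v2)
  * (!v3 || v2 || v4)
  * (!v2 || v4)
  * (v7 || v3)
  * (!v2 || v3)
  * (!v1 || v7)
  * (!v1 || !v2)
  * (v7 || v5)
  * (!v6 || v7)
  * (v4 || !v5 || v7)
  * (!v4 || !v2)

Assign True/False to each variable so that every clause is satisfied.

v1 = F, v2 = F, v3 = F, v4 = T, v5 = F, v6 = T, v7 = T

Set v1 = False and propagate.
  then v4 is forced to True.
  then v2 is forced to False.
  then v5 is forced to False.
  then v7 is forced to True.
For the remaining variables, v3 = False, v6 = True works.
Every clause has at least one true literal under this assignment.
Check each clause:
  1. (v6 || !v5 || !v3) — !v5 is true.
  2. (v1 || v4) — v4 is true.
  3. (v6 || !v3) — !v3 is true.
  4. (!v5 || v6) — !v5 is true.
  5. (v7 || v3 || !v1) — !v1 is true.
  6. (!v1 || !v5) — !v5 is true.
  7. (!v5 || v2) — !v5 is true.
  8. (v4 || v3) — v4 is true.
  9. (v6 || v3 || !v7) — v6 is true.
  10. (!v3 || !v4 || !v6) — !v3 is true.
  11. (v4 || !v3 || !v2) — v4 is true.
  12. (v2 || v4) — v4 is true.
  13. (v4 || !v3 || v2) — v4 is true.
  14. (!v2 || v4) — v4 is true.
  15. (v3 || v7) — v7 is true.
  16. (!v2 || v3) — !v2 is true.
  17. (v7 || !v1) — !v1 is true.
  18. (!v1 || !v2) — !v2 is true.
  19. (v7 || v5) — v7 is true.
  20. (v7 || !v6) — v7 is true.
  21. (v4 || !v5 || v7) — !v5 is true.
  22. (!v4 || !v2) — !v2 is true.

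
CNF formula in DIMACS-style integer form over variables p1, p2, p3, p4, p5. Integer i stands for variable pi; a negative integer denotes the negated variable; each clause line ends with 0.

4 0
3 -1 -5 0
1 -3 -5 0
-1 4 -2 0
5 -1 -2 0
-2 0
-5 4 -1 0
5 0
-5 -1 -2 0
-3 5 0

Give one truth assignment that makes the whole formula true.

p1 = F, p2 = F, p3 = F, p4 = T, p5 = T

Check each clause:
  1. (p4) — p4 is true.
  2. (NOT p5 OR NOT p1 OR p3) — NOT p1 is true.
  3. (p1 OR NOT p5 OR NOT p3) — NOT p3 is true.
  4. (NOT p1 OR NOT p2 OR p4) — p4 is true.
  5. (NOT p2 OR p5 OR NOT p1) — p5 is true.
  6. (NOT p2) — NOT p2 is true.
  7. (NOT p5 OR NOT p1 OR p4) — p4 is true.
  8. (p5) — p5 is true.
  9. (NOT p1 OR NOT p5 OR NOT p2) — NOT p1 is true.
  10. (p5 OR NOT p3) — NOT p3 is true.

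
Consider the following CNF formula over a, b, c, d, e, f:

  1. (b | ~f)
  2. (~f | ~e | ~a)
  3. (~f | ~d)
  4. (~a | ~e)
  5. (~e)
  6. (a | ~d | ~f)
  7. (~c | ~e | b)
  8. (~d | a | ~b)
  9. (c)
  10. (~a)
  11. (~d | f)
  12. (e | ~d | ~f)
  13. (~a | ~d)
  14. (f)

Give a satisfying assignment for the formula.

a=False, b=True, c=True, d=False, e=False, f=True

The clause (~e) is unit: e must be False.
Unit propagation: (c) forces c = True.
The clause (~a) is unit: a must be False.
Unit propagation: (f) forces f = True.
The clause (b) is unit: b must be True.
Unit propagation: (~d) forces d = False.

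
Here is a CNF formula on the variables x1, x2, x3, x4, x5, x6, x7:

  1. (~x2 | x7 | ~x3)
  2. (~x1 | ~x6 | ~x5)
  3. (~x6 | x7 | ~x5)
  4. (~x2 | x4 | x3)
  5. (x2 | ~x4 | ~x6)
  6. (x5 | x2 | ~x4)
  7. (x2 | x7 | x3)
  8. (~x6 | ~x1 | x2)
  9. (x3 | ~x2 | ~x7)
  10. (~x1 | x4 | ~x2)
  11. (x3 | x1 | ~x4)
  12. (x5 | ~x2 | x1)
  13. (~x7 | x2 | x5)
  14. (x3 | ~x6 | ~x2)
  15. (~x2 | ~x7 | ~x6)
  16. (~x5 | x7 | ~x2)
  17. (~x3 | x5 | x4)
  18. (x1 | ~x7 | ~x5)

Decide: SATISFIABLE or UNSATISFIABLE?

Pure literal: x6 appears only negated; assign x6 = False.
Try x1 = True.
For the remaining variables, x2 = True, x3 = False, x4 = True, x5 = False, x7 = False works.
Every clause has at least one true literal under this assignment.
So x1=T, x2=T, x3=F, x4=T, x5=F, x6=F, x7=F is a satisfying assignment.

SATISFIABLE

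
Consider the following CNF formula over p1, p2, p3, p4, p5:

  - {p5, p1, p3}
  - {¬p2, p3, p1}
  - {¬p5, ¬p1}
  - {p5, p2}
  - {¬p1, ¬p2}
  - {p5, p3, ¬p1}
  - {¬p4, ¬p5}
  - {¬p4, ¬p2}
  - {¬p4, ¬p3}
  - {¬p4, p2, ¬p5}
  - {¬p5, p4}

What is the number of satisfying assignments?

1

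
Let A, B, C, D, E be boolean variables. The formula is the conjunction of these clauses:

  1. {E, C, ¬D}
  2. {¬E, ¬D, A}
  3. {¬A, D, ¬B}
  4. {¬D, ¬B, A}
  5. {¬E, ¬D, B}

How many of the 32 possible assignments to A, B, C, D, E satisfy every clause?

17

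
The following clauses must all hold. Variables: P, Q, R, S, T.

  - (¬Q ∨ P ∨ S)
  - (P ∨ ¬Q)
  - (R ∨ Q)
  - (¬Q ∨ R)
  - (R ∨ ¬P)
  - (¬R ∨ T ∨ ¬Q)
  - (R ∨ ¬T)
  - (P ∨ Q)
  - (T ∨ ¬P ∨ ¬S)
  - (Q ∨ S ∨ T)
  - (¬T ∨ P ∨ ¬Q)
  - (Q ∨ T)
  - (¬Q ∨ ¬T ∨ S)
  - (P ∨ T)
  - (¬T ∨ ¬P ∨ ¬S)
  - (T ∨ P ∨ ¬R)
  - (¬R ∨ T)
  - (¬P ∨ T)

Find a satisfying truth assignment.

P = T, Q = F, R = T, S = F, T = T

Branch on P: take P = True.
  then R is forced to True.
  then T is forced to True.
  then S is forced to False.
  then Q is forced to False.
Every clause has at least one true literal under this assignment.
Check each clause:
  1. (P ∨ S ∨ ¬Q) — P is true.
  2. (P ∨ ¬Q) — P is true.
  3. (Q ∨ R) — R is true.
  4. (R ∨ ¬Q) — R is true.
  5. (R ∨ ¬P) — R is true.
  6. (¬Q ∨ T ∨ ¬R) — T is true.
  7. (R ∨ ¬T) — R is true.
  8. (P ∨ Q) — P is true.
  9. (¬S ∨ ¬P ∨ T) — ¬S is true.
  10. (S ∨ Q ∨ T) — T is true.
  11. (P ∨ ¬T ∨ ¬Q) — P is true.
  12. (T ∨ Q) — T is true.
  13. (S ∨ ¬Q ∨ ¬T) — ¬Q is true.
  14. (P ∨ T) — P is true.
  15. (¬S ∨ ¬P ∨ ¬T) — ¬S is true.
  16. (P ∨ ¬R ∨ T) — P is true.
  17. (T ∨ ¬R) — T is true.
  18. (T ∨ ¬P) — T is true.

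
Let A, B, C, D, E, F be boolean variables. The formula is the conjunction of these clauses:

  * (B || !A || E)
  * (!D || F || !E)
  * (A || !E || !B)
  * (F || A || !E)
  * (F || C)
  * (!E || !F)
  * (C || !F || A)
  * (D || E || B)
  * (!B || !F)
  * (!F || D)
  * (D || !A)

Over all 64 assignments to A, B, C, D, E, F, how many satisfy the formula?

5

Satisfying assignments:
  A=0 B=0 C=1 D=1 E=0 F=0
  A=0 B=0 C=1 D=1 E=0 F=1
  A=0 B=1 C=1 D=0 E=0 F=0
  A=0 B=1 C=1 D=1 E=0 F=0
  A=1 B=1 C=1 D=1 E=0 F=0
That's 5 in total.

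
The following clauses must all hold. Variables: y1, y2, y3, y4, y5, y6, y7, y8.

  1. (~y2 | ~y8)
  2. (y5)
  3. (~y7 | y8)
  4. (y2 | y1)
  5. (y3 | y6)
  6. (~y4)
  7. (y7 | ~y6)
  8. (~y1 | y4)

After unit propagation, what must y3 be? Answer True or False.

True

(y5) stands alone — y5 = True.
(~y4) is a unit clause: y4 = False.
(y4 | ~y1) with y4 = False leaves only ~y1, so y1 = False.
In (y2 | y1), y1 is now false; y2 must hold, so y2 = True.
In (~y2 | ~y8), ~y2 is now false; ~y8 must hold, so y8 = False.
From (~y7 | y8) and y8 = False: y7 = False.
(~y6 | y7) with y7 = False leaves only ~y6, so y6 = False.
In (y6 | y3), y6 is now false; y3 must hold, so y3 = True.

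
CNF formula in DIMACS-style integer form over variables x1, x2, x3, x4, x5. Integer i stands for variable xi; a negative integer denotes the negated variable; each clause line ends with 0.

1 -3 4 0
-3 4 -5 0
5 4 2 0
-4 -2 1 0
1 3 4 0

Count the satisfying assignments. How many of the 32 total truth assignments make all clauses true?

16

Split on x4, then x1.
  x4=1, x1=1: x2, x3, x5 free → 2^3 = 8.
  x4=1, x1=0: remaining (x2,x3,x5) ∈ {(0,0,0); (0,0,1); (0,1,0); (0,1,1)} — 4.
  x4=0, x1=1: remaining (x2,x3,x5) ∈ {(0,0,1); (1,0,0); (1,0,1); (1,1,0)} — 4.
  x4=0, x1=0: a clause becomes empty — 0.
Total: 8 + 4 + 4 + 0 = 16.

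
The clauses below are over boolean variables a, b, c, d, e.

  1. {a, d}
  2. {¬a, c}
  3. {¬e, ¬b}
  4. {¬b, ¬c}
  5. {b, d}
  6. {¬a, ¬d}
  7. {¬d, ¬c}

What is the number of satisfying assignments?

3

Satisfying assignments:
  a=0 b=0 c=0 d=1 e=0
  a=0 b=0 c=0 d=1 e=1
  a=0 b=1 c=0 d=1 e=0
Count: 3.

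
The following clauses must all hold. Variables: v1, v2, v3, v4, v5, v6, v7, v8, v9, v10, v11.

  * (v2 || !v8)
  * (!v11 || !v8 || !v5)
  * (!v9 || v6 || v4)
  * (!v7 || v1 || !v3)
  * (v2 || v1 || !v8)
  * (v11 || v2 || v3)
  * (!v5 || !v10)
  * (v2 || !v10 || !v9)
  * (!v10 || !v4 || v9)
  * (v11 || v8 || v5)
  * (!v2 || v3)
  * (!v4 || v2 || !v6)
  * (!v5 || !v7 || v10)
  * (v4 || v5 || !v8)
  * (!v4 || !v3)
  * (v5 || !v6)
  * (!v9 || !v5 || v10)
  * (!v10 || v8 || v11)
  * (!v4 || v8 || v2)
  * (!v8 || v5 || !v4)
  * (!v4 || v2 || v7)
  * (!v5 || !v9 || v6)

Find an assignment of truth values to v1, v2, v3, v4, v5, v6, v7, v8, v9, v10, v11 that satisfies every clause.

v1=T  v2=T  v3=T  v4=F  v5=T  v6=F  v7=F  v8=F  v9=F  v10=F  v11=F

Pure literal: v1 appears only positively; assign v1 = True.
Branch on v2: take v2 = True.
  then v3 is forced to True.
  then v4 is forced to False.
Try v5 = True.
  then v10 is forced to False.
  then v7 is forced to False.
  then v9 is forced to False.
Branch on v8: take v8 = False.
v6, v11 are now unconstrained; take v6 = False, v11 = False.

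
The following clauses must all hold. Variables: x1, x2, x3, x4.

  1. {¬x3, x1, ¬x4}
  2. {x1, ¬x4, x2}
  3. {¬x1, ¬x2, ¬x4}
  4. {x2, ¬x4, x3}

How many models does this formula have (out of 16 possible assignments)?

Split on x4, then x1.
  x4=1, x1=1: remaining (x2,x3) ∈ {(0,1)} — 1.
  x4=1, x1=0: remaining (x2,x3) ∈ {(1,0)} — 1.
  x4=0, x1=1: remaining (x2,x3) ∈ {(0,0); (0,1); (1,0); (1,1)} — 4.
  x4=0, x1=0: remaining (x2,x3) ∈ {(0,0); (0,1); (1,0); (1,1)} — 4.
Total: 1 + 1 + 4 + 4 = 10.

10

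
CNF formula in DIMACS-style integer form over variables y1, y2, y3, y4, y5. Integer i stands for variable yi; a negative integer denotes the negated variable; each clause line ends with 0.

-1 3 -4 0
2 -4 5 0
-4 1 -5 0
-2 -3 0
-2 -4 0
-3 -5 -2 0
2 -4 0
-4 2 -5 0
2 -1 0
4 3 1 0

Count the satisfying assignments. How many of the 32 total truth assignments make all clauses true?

4

The models are:
  y1=F y2=F y3=T y4=F y5=F
  y1=F y2=F y3=T y4=F y5=T
  y1=T y2=T y3=F y4=F y5=F
  y1=T y2=T y3=F y4=F y5=T
Count: 4.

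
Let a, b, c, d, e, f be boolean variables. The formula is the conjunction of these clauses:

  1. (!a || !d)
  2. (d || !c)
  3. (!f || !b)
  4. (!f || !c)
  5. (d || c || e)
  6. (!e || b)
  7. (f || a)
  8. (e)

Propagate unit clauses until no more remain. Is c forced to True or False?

False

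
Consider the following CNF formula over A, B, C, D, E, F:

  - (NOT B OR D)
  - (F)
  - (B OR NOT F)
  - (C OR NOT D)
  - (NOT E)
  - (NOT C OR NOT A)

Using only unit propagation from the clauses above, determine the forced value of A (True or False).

False

(F) stands alone — F = True.
In (NOT F OR B), NOT F is now false; B must hold, so B = True.
In (NOT B OR D), NOT B is now false; D must hold, so D = True.
In (NOT D OR C), NOT D is now false; C must hold, so C = True.
(NOT E) is a unit clause: E = False.
(NOT A OR NOT C): since C = True, the clause reduces to (NOT A). A = False.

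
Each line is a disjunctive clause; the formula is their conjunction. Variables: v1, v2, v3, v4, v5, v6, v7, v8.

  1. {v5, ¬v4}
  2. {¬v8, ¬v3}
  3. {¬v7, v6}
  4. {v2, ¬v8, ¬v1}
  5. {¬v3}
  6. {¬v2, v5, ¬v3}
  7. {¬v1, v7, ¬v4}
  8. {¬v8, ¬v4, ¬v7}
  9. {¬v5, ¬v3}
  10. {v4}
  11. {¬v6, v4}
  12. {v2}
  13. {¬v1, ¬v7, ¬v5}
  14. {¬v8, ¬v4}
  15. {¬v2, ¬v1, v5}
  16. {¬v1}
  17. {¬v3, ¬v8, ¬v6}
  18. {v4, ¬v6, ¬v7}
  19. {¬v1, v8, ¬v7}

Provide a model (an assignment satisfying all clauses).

v1=False, v2=True, v3=False, v4=True, v5=True, v6=True, v7=False, v8=False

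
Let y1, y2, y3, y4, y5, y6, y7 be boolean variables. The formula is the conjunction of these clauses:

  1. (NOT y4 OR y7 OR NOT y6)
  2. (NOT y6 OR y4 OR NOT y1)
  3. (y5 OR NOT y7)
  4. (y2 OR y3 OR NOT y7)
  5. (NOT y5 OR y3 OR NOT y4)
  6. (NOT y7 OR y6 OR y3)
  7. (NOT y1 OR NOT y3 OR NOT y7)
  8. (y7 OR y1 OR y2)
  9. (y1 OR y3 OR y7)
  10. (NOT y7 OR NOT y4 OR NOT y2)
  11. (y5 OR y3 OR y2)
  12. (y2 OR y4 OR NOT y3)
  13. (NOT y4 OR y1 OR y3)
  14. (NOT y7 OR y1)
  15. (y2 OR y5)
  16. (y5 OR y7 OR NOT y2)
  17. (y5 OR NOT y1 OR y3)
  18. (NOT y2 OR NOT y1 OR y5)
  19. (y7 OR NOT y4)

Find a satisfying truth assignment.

y1=1  y2=1  y3=0  y4=0  y5=1  y6=0  y7=0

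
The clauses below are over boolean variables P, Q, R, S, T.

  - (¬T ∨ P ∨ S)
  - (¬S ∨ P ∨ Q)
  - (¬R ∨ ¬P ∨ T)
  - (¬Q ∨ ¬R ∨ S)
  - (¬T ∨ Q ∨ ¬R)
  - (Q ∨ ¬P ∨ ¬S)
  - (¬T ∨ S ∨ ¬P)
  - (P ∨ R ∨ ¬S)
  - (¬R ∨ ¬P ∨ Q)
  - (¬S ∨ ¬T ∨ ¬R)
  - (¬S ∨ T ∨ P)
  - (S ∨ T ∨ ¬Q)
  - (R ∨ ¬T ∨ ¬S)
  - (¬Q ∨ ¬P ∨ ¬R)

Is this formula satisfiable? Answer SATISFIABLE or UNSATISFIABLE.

Branch on P: take P = True.
Branch on Q: take Q = False.
  then S is forced to False.
  then T is forced to False.
  then R is forced to False.
So P = 1, Q = 0, R = 0, S = 0, T = 0 is a satisfying assignment.

SATISFIABLE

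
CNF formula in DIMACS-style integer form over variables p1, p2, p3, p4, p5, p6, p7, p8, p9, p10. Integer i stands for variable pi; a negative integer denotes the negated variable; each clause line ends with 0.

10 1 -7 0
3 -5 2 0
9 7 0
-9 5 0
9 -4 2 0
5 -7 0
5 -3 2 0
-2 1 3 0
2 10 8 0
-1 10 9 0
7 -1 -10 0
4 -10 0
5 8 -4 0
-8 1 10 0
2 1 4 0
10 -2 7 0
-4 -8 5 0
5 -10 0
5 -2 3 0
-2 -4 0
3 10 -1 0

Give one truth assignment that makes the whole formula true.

Branch on p1: take p1 = True.
The remaining clauses are satisfied by p2 = False, p3 = True, p4 = True, p5 = True, p6 = True, p7 = True, p8 = True, p9 = True, p10 = True.
Every clause has at least one true literal under this assignment.

p1 = True, p2 = False, p3 = True, p4 = True, p5 = True, p6 = True, p7 = True, p8 = True, p9 = True, p10 = True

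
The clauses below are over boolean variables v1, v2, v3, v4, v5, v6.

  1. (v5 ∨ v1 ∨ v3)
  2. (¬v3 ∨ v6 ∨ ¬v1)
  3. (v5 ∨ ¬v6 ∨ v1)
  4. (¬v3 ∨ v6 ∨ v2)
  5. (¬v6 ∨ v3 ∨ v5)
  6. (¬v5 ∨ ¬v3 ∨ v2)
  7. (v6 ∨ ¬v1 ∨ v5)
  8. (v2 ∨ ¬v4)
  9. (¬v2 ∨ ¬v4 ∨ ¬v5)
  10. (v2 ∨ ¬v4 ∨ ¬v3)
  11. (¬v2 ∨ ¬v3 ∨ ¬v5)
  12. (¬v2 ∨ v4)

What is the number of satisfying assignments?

Case analysis on v2 and v3:
  v2=1, v3=1: remaining (v1,v4,v5,v6) ∈ {(0,1,0,0); (1,1,0,1)} — 2.
  v2=1, v3=0: a clause becomes empty — 0.
  v2=0, v3=1: remaining (v1,v4,v5,v6) ∈ {(1,0,0,1)} — 1.
  v2=0, v3=0: remaining (v1,v4,v5,v6) ∈ {(0,0,1,0); (0,0,1,1); (1,0,1,0); (1,0,1,1)} — 4.
Total: 2 + 0 + 1 + 4 = 7.

7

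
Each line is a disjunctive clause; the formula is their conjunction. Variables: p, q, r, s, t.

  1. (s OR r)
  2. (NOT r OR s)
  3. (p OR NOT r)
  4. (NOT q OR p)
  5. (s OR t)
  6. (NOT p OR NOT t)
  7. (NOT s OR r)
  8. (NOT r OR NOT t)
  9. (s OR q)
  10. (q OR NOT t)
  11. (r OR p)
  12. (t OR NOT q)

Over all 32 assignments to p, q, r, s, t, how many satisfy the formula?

Satisfying assignments:
  p=1 q=0 r=1 s=1 t=0
That's 1 in total.

1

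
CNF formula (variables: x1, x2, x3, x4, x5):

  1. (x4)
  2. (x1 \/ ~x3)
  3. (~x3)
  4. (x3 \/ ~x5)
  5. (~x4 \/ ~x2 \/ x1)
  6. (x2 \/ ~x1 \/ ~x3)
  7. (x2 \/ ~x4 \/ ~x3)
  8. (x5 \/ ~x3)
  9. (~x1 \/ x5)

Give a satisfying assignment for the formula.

x1=F, x2=F, x3=F, x4=T, x5=F

(x4) is a unit clause, so x4 = True.
(~x3) is a unit clause, so x3 = False.
Unit propagation: (~x5) forces x5 = False.
Unit propagation: (~x1) forces x1 = False.
The clause (~x2) is unit: x2 must be False.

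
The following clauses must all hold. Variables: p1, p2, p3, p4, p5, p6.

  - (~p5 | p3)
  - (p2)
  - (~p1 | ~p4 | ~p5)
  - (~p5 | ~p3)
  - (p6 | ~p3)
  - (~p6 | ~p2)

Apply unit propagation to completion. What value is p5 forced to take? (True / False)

(p2) is a unit clause: p2 = True.
(~p6 | ~p2) with p2 = True leaves only ~p6, so p6 = False.
(~p3 | p6): since p6 = False, the clause reduces to (~p3). p3 = False.
(p3 | ~p5) with p3 = False leaves only ~p5, so p5 = False.

False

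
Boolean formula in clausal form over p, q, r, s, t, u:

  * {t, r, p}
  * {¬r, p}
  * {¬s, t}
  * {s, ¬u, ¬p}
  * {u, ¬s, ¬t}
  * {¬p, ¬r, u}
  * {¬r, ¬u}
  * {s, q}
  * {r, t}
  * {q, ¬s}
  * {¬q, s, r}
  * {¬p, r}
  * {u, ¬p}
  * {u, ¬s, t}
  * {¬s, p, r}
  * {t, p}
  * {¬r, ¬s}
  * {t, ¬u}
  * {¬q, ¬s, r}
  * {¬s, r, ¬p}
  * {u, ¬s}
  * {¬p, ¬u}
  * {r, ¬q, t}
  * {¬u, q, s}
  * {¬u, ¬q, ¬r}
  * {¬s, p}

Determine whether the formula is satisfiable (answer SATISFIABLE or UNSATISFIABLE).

s = True:
  propagation gives t=True, u=True, r=False, q=True; an empty clause results — contradiction.
s = False:
  propagation gives q=True, r=True, p=True, u=False; an empty clause results — contradiction.
Every branch closes, so no satisfying assignment exists.

UNSATISFIABLE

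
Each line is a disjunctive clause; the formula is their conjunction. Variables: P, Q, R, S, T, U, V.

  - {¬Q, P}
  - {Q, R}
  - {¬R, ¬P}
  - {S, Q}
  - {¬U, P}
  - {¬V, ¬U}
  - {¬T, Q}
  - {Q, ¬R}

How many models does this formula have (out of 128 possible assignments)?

12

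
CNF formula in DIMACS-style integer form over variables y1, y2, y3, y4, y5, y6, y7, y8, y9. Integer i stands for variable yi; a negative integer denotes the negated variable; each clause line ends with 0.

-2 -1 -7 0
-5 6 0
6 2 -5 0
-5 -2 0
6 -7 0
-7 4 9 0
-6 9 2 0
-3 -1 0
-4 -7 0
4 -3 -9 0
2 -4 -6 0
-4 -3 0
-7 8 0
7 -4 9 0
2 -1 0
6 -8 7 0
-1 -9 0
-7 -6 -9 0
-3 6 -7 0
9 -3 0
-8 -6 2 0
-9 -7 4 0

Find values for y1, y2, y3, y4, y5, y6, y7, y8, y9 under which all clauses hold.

y1=T, y2=T, y3=F, y4=F, y5=F, y6=T, y7=F, y8=T, y9=F

Check each clause:
  1. (NOT y7 OR NOT y1 OR NOT y2) — NOT y7 is true.
  2. (y6 OR NOT y5) — NOT y5 is true.
  3. (NOT y5 OR y6 OR y2) — y2 is true.
  4. (NOT y5 OR NOT y2) — NOT y5 is true.
  5. (NOT y7 OR y6) — NOT y7 is true.
  6. (y4 OR y9 OR NOT y7) — NOT y7 is true.
  7. (y9 OR NOT y6 OR y2) — y2 is true.
  8. (NOT y3 OR NOT y1) — NOT y3 is true.
  9. (NOT y4 OR NOT y7) — NOT y7 is true.
  10. (NOT y9 OR y4 OR NOT y3) — NOT y3 is true.
  11. (NOT y6 OR NOT y4 OR y2) — y2 is true.
  12. (NOT y4 OR NOT y3) — NOT y4 is true.
  13. (y8 OR NOT y7) — y8 is true.
  14. (y9 OR y7 OR NOT y4) — NOT y4 is true.
  15. (NOT y1 OR y2) — y2 is true.
  16. (y6 OR y7 OR NOT y8) — y6 is true.
  17. (NOT y9 OR NOT y1) — NOT y9 is true.
  18. (NOT y7 OR NOT y6 OR NOT y9) — NOT y7 is true.
  19. (y6 OR NOT y3 OR NOT y7) — NOT y7 is true.
  20. (y9 OR NOT y3) — NOT y3 is true.
  21. (NOT y6 OR NOT y8 OR y2) — y2 is true.
  22. (y4 OR NOT y7 OR NOT y9) — NOT y7 is true.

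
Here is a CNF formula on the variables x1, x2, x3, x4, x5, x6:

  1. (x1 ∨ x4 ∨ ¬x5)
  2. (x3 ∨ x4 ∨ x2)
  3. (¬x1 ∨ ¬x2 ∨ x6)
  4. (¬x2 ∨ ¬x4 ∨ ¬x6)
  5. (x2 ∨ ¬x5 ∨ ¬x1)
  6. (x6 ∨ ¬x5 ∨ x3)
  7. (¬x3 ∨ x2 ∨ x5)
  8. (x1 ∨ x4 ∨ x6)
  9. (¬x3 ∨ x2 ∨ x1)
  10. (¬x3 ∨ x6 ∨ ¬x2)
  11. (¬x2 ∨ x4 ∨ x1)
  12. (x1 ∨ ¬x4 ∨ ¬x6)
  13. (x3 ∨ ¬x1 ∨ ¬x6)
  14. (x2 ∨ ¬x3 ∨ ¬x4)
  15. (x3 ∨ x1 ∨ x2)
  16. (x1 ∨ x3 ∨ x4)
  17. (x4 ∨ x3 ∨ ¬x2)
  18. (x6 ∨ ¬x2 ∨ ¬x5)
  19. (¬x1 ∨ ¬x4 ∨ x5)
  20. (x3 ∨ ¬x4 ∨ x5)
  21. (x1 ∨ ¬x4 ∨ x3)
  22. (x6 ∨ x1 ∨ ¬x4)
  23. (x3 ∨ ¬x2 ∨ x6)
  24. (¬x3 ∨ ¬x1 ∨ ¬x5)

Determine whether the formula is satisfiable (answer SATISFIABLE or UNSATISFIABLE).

SATISFIABLE

Set x1 = True and propagate.
Try x2 = True.
  then x6 is forced to True.
  then x4 is forced to False.
  then x3 is forced to True.
  then x5 is forced to False.
So x1 = T, x2 = T, x3 = T, x4 = F, x5 = F, x6 = T is a satisfying assignment.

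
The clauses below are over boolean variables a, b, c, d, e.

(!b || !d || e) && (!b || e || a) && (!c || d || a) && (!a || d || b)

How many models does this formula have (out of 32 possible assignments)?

Case analysis on a and b:
  a=1, b=1: c free; 3 ways for (d,e) × 2^1 = 6.
  a=1, b=0: remaining (c,d,e) ∈ {(0,1,0); (0,1,1); (1,1,0); (1,1,1)} — 4.
  a=0, b=1: remaining (c,d,e) ∈ {(0,0,1); (0,1,1); (1,1,1)} — 3.
  a=0, b=0: e free; 3 ways for (c,d) × 2^1 = 6.
Total: 6 + 4 + 3 + 6 = 19.

19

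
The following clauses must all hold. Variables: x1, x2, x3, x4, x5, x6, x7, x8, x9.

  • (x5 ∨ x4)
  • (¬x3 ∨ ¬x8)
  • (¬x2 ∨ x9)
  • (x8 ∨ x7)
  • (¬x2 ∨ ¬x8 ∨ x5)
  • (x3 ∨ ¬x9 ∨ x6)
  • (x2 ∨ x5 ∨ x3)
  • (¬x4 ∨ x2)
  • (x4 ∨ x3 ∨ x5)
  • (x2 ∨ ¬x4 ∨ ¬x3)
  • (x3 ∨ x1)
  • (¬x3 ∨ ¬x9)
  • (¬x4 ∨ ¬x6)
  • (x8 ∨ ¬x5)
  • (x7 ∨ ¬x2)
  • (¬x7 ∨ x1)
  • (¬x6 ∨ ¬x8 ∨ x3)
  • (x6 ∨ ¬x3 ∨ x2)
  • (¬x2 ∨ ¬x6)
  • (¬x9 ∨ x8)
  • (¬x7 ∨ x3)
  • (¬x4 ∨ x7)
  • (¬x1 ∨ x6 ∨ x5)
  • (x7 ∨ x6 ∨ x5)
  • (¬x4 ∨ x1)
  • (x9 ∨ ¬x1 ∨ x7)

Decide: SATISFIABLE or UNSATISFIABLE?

x3 = True:
  propagation gives x8=False, x7=True, x9=False, x2=False; an empty clause results — contradiction.
x3 = False:
  propagation gives x1=True, x7=False, x8=True, x2=False; an empty clause results — contradiction.
Every branch closes, so no satisfying assignment exists.

UNSATISFIABLE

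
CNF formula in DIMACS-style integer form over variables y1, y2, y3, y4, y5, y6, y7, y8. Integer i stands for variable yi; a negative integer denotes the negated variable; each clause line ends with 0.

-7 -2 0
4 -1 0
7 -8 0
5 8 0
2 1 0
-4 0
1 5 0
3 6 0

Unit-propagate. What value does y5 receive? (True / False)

True

(NOT y4) is a unit clause: y4 = False.
In (y4 OR NOT y1), y4 is now false; NOT y1 must hold, so y1 = False.
(y2 OR y1) with y1 = False leaves only y2, so y2 = True.
(NOT y2 OR NOT y7): since y2 = True, the clause reduces to (NOT y7). y7 = False.
(y7 OR NOT y8): since y7 = False, the clause reduces to (NOT y8). y8 = False.
In (y5 OR y8), y8 is now false; y5 must hold, so y5 = True.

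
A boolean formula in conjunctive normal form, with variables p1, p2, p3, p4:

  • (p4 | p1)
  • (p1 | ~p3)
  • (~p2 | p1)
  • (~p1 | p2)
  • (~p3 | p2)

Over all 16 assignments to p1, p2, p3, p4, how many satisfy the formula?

5

Satisfying assignments:
  p1=0 p2=0 p3=0 p4=1
  p1=1 p2=1 p3=0 p4=0
  p1=1 p2=1 p3=0 p4=1
  p1=1 p2=1 p3=1 p4=0
  p1=1 p2=1 p3=1 p4=1
That's 5 in total.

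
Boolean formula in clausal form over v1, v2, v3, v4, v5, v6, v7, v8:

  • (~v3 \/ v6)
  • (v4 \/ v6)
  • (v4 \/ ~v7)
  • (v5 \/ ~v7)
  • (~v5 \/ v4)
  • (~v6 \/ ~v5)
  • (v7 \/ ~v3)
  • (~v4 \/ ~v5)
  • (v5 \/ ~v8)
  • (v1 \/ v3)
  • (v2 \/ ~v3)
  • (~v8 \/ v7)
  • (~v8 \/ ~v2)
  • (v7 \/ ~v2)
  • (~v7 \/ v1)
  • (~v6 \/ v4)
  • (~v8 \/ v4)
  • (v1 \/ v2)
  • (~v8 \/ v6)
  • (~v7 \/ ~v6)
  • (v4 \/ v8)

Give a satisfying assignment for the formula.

v1 = True, v2 = False, v3 = False, v4 = True, v5 = False, v6 = False, v7 = False, v8 = False

Check each clause:
  1. (~v3 \/ v6) — ~v3 is true.
  2. (v6 \/ v4) — v4 is true.
  3. (~v7 \/ v4) — ~v7 is true.
  4. (~v7 \/ v5) — ~v7 is true.
  5. (~v5 \/ v4) — ~v5 is true.
  6. (~v5 \/ ~v6) — ~v6 is true.
  7. (v7 \/ ~v3) — ~v3 is true.
  8. (~v4 \/ ~v5) — ~v5 is true.
  9. (v5 \/ ~v8) — ~v8 is true.
  10. (v1 \/ v3) — v1 is true.
  11. (~v3 \/ v2) — ~v3 is true.
  12. (~v8 \/ v7) — ~v8 is true.
  13. (~v8 \/ ~v2) — ~v8 is true.
  14. (v7 \/ ~v2) — ~v2 is true.
  15. (v1 \/ ~v7) — ~v7 is true.
  16. (v4 \/ ~v6) — ~v6 is true.
  17. (v4 \/ ~v8) — ~v8 is true.
  18. (v2 \/ v1) — v1 is true.
  19. (~v8 \/ v6) — ~v8 is true.
  20. (~v6 \/ ~v7) — ~v7 is true.
  21. (v4 \/ v8) — v4 is true.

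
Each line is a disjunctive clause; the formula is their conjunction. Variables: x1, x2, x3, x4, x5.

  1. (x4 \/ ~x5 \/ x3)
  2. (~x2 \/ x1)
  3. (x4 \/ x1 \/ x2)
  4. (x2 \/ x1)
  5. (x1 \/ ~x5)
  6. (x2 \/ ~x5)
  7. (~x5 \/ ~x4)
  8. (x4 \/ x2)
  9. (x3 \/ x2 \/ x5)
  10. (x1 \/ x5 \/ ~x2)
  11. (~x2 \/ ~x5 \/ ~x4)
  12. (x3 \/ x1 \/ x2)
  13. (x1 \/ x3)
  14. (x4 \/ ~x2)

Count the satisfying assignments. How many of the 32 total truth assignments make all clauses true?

The models are:
  x1=T x2=F x3=T x4=T x5=F
  x1=T x2=T x3=F x4=T x5=F
  x1=T x2=T x3=T x4=T x5=F
Count: 3.

3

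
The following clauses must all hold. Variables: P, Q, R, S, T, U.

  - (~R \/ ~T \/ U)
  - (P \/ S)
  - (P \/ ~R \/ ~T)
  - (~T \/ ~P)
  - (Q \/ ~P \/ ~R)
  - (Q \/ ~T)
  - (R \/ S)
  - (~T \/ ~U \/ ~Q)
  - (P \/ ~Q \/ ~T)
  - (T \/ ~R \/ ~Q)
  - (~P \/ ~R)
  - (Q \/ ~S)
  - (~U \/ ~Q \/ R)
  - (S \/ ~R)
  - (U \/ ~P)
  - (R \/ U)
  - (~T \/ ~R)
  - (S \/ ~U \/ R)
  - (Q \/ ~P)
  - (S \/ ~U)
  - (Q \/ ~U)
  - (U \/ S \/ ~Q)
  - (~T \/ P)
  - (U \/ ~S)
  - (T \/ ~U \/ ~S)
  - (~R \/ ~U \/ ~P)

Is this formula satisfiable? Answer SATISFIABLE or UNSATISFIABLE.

R = True:
  propagation gives P=False, S=True, T=False, Q=False; an empty clause results — contradiction.
R = False:
  propagation gives S=True, Q=True, U=False; an empty clause results — contradiction.
Every branch closes, so no satisfying assignment exists.

UNSATISFIABLE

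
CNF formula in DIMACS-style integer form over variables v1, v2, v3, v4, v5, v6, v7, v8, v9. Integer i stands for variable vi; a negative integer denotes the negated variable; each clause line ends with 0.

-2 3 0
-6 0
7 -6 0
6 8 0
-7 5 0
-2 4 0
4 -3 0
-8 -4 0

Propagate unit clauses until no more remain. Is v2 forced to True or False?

False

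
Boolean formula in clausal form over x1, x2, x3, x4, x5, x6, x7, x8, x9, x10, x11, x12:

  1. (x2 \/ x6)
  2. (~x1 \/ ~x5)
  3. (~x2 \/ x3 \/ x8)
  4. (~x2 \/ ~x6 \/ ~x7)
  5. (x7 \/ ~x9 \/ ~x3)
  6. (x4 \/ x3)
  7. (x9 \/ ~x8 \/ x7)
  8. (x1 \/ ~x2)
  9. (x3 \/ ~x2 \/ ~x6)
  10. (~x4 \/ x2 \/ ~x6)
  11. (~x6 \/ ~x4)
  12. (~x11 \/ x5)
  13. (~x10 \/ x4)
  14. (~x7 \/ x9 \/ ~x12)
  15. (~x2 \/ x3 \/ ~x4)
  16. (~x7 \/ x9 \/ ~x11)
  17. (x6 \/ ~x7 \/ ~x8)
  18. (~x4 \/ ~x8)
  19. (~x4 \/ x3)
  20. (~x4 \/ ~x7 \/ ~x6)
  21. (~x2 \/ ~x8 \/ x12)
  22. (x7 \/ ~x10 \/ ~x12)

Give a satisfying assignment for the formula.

x1 = F  x2 = F  x3 = T  x4 = F  x5 = F  x6 = T  x7 = T  x8 = F  x9 = T  x10 = F  x11 = F  x12 = F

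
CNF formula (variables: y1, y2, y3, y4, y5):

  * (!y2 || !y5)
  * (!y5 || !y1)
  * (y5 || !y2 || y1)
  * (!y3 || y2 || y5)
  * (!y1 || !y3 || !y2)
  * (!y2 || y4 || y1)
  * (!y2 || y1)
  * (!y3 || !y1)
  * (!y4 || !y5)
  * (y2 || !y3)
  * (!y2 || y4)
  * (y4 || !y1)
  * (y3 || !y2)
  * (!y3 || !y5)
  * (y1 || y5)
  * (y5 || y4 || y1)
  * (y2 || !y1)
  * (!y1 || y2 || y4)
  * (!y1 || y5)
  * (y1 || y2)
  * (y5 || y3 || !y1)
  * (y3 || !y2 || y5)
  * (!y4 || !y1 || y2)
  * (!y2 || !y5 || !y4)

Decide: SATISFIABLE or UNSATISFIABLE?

y1 = True:
  propagation gives y5=False; an empty clause results — contradiction.
y1 = False:
  propagation gives y2=False; an empty clause results — contradiction.
Every branch closes, so no satisfying assignment exists.

UNSATISFIABLE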